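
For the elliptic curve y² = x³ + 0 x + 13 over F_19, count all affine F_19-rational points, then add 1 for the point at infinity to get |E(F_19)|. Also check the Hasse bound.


Affine points = {(4, 1), (4, 18), (5, 9), (5, 10), (6, 1), (6, 18), (9, 1), (9, 18), (10, 5), (10, 14), (13, 5), (13, 14), (15, 5), (15, 14), (16, 9), (16, 10), (17, 9), (17, 10)}; affine count = 18; |E(F_19)| = 19.

Discriminant check: Δ ∝ 4a³ + 27b² = 4·0³ + 27·13² = 4·0 + 27·169 ≡ 3 (mod 19). Nonzero ⇒ E is nonsingular.
For each x ∈ F_19, compute rhs = x³ + 0·x + 13 mod 19, then count y ∈ F_19 with y² ≡ rhs.
  x = 0: rhs = 13, matching y values: none (0 points).
  x = 1: rhs = 14, matching y values: none (0 points).
  x = 2: rhs = 2, matching y values: none (0 points).
  x = 3: rhs = 2, matching y values: none (0 points).
  x = 4: rhs = 1, matching y values: 1, 18 (2 points).
  x = 5: rhs = 5, matching y values: 9, 10 (2 points).
  x = 6: rhs = 1, matching y values: 1, 18 (2 points).
  x = 7: rhs = 14, matching y values: none (0 points).
  x = 8: rhs = 12, matching y values: none (0 points).
  x = 9: rhs = 1, matching y values: 1, 18 (2 points).
  x = 10: rhs = 6, matching y values: 5, 14 (2 points).
  x = 11: rhs = 14, matching y values: none (0 points).
  x = 12: rhs = 12, matching y values: none (0 points).
  x = 13: rhs = 6, matching y values: 5, 14 (2 points).
  x = 14: rhs = 2, matching y values: none (0 points).
  x = 15: rhs = 6, matching y values: 5, 14 (2 points).
  x = 16: rhs = 5, matching y values: 9, 10 (2 points).
  x = 17: rhs = 5, matching y values: 9, 10 (2 points).
  x = 18: rhs = 12, matching y values: none (0 points).
Total affine count: 18.
Full point count |E(F_19)| = 18 + 1 = 19.
Hasse bound: |19 − (19+1)| = |-1| = 1 ≤ 2√19 ≈ 8.7178 ✓.


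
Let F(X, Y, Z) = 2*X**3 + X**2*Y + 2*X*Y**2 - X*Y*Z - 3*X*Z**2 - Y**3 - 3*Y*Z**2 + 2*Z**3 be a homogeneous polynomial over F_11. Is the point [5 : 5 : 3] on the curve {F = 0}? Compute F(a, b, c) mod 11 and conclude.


F(5,5,3) ≡ 0 (mod 11); P is on the curve.

Evaluate F(5, 5, 3) term-by-term (mod 11).
  2*X**3 ↦ 2·125·1·1 = 250
  X**2*Y ↦ 1·25·5·1 = 125
  2*X*Y**2 ↦ 2·5·25·1 = 250
  -X*Y*Z ↦ -1·5·5·3 = -75
  -3*X*Z**2 ↦ -3·5·1·9 = -135
  -Y**3 ↦ -1·1·125·1 = -125
  -3*Y*Z**2 ↦ -3·1·5·9 = -135
  2*Z**3 ↦ 2·1·1·27 = 54
Sum: F(5, 5, 3) = (250) + (125) + (250) + (-75) + (-135) + (-125) + (-135) + (54) = 209.
Reducing mod 11: 209 ≡ 0 (mod 11).
Since F(a, b, c) ≡ 0 (mod 11), P lies on the curve.


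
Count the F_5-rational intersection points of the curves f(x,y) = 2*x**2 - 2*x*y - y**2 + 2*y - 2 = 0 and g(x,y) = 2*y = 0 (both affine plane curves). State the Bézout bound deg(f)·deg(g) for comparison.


Common zeros: {(1, 0), (4, 0)}; count = 2; Bézout bound = 2.

deg(f) = 2, deg(g) = 1, so Bézout bound = 2.
Scan x ∈ F_5. For each x, list the y ∈ F_5 with f(x, y) ≡ 0 and those with g(x, y) ≡ 0 (mod 5); the common zeros in that column are the intersection.
  x = 0: f ≡ 0 at y ∈ {3, 4}; g ≡ 0 at y ∈ {0}; common: ∅.
  x = 1: f ≡ 0 at y ∈ {0}; g ≡ 0 at y ∈ {0}; common: {0}.
  x = 2: f ≡ 0 at y ∈ ∅; g ≡ 0 at y ∈ {0}; common: ∅.
  x = 3: f ≡ 0 at y ∈ {3}; g ≡ 0 at y ∈ {0}; common: ∅.
  x = 4: f ≡ 0 at y ∈ {0, 4}; g ≡ 0 at y ∈ {0}; common: {0}.
Collecting: common zeros = {(1, 0), (4, 0)}, so the count is 2.
Comparison with the Bézout bound: 2 ≤ 2 = deg(f)·deg(g), as expected for curves with no common component (the bound is attained).


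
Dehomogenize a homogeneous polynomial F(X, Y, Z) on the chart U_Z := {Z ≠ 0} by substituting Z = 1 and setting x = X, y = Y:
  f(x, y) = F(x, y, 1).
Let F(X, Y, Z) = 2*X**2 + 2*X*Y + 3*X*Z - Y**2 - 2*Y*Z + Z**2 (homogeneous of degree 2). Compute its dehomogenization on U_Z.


f(x, y) = 2*x**2 + 2*x*y + 3*x - y**2 - 2*y + 1

On U_Z we set Z = 1. Each monomial c·X^i·Y^j·Z^k in F becomes c·x^i·y^j·1^k = c·x^i·y^j.
Substituting Z = 1: F(X, Y, 1) = 2*x**2 + 2*x*y + 3*x - y**2 - 2*y + 1.
Note: deg(f) ≤ deg(F) = 2; strict inequality happens when F is divisible by Z (lost terms).


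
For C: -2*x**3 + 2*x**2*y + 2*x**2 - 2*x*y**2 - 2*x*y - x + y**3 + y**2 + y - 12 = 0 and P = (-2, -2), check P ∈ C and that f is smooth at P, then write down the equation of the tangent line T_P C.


Tangent line at P: -21*x + 5*y - 32 = 0.

Step 1: f(-2, -2) = 0, so P lies on C.
Step 2: partial derivatives
  f_x(x, y) = -6*x**2 + 4*x*y + 4*x - 2*y**2 - 2*y - 1, f_y(x, y) = 2*x**2 - 4*x*y - 2*x + 3*y**2 + 2*y + 1.
  f_x(P) = -21, f_y(P) = 5 (gradient nonzero, so P is smooth).
Step 3: tangent line at P: -21·(x − -2) + 5·(y − -2) = 0.
Expanding: -21*x + 5*y - 32 = 0.


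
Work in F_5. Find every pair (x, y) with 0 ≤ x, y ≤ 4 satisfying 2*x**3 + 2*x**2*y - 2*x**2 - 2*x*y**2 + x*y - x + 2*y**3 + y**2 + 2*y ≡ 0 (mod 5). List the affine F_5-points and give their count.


Affine F_5-points: {(0, 0), (0, 1), (1, 1), (3, 2), (4, 1), (4, 4)}; count = 6.

For each of the 25 pairs (x, y) ∈ F_5², evaluate f(x, y) mod 5. Record the zeros.
  x = 0: [0↦0, 1↦0, 2↦4, 3↦4, 4↦2]  zeros at y ∈ {0, 1}
  x = 1: [0↦4, 1↦0, 2↦1, 3↦4, 4↦1]  zeros at y ∈ {1}
  x = 2: [0↦1, 1↦2, 2↦4, 3↦4, 4↦4]  zeros at y ∈ ∅
  x = 3: [0↦3, 1↦3, 2↦0, 3↦1, 4↦3]  zeros at y ∈ {2}
  x = 4: [0↦2, 1↦0, 2↦1, 3↦2, 4↦0]  zeros at y ∈ {1, 4}
Collecting zeros: affine points = {(0, 0), (0, 1), (1, 1), (3, 2), (4, 1), (4, 4)}.
Total count |C(F_5)_aff| = 6.


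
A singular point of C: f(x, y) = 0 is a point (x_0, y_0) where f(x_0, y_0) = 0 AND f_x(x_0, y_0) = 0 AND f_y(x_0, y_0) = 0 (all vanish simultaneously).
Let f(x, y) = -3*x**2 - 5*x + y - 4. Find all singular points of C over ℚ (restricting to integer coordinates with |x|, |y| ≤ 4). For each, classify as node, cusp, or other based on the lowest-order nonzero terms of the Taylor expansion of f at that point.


No singular points in the scanned grid; C is smooth there.

Compute partial derivatives:
  f_x = -6*x - 5.
  f_y = 1.
f_y = 1 is a nonzero constant, so f_y never vanishes: no point (x, y) can satisfy f = f_x = f_y = 0. In particular no (x, y) ∈ {−4, ..., 4}² is singular; the curve is smooth.


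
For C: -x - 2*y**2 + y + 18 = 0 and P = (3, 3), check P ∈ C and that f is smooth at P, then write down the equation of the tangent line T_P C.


Tangent line at P: -x - 11*y + 36 = 0.

Step 1: f(3, 3) = 0, so P lies on C.
Step 2: partial derivatives
  f_x(x, y) = -1, f_y(x, y) = 1 - 4*y.
  f_x(P) = -1, f_y(P) = -11 (gradient nonzero, so P is smooth).
Step 3: tangent line at P: -1·(x − 3) + -11·(y − 3) = 0.
Expanding: -x - 11*y + 36 = 0.


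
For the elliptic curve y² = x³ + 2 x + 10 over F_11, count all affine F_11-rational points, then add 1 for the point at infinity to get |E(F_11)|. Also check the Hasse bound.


Affine points = {(2, 0), (4, 4), (4, 7), (7, 2), (7, 9), (9, 3), (9, 8)}; affine count = 7; |E(F_11)| = 8.

Discriminant check: Δ ∝ 4a³ + 27b² = 4·2³ + 27·10² = 4·8 + 27·100 ≡ 4 (mod 11). Nonzero ⇒ E is nonsingular.
For each x ∈ F_11, compute rhs = x³ + 2·x + 10 mod 11, then count y ∈ F_11 with y² ≡ rhs.
  x = 0: rhs = 10, matching y values: none (0 points).
  x = 1: rhs = 2, matching y values: none (0 points).
  x = 2: rhs = 0, matching y values: 0 (1 points).
  x = 3: rhs = 10, matching y values: none (0 points).
  x = 4: rhs = 5, matching y values: 4, 7 (2 points).
  x = 5: rhs = 2, matching y values: none (0 points).
  x = 6: rhs = 7, matching y values: none (0 points).
  x = 7: rhs = 4, matching y values: 2, 9 (2 points).
  x = 8: rhs = 10, matching y values: none (0 points).
  x = 9: rhs = 9, matching y values: 3, 8 (2 points).
  x = 10: rhs = 7, matching y values: none (0 points).
Total affine count: 7.
Full point count |E(F_11)| = 7 + 1 = 8.
Hasse bound: |8 − (11+1)| = |-4| = 4 ≤ 2√11 ≈ 6.6332 ✓.


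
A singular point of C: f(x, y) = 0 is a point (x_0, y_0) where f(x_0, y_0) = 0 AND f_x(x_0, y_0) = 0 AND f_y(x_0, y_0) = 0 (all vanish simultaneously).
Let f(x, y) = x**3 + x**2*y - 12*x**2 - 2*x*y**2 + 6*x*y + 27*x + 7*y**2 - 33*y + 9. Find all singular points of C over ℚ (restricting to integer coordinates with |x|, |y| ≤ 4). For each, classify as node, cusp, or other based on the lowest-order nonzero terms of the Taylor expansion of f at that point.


Singular points: {(3, 3)}; classification: cusp.

Compute partial derivatives:
  f_x = 3*x**2 + 2*x*y - 24*x - 2*y**2 + 6*y + 27.
  f_y = x**2 - 4*x*y + 6*x + 14*y - 33.
Scan x_0 ∈ {−4, ..., 4}. For each x_0, f_y(x_0, y) is a polynomial in y; find its integer roots y ∈ {−4, ..., 4}, then test f_x and f at those candidates.
  x = -4: f_y(-4, y) = 30*y - 41; no integer root y with |y| ≤ 4.
  x = -3: f_y(-3, y) = 26*y - 42; no integer root y with |y| ≤ 4.
  x = -2: f_y(-2, y) = 22*y - 41; no integer root y with |y| ≤ 4.
  x = -1: f_y(-1, y) = 18*y - 38; no integer root y with |y| ≤ 4.
  x = 0: f_y(0, y) = 14*y - 33; no integer root y with |y| ≤ 4.
  x = 1: f_y(1, y) = 10*y - 26; no integer root y with |y| ≤ 4.
  x = 2: f_y(2, y) = 6*y - 17; no integer root y with |y| ≤ 4.
  x = 3: f_y(3, y) = 2*y - 6; vanishes at y ∈ {3}. (3, 3): f_x = 0, f = 0 — SINGULAR.
  x = 4: f_y(4, y) = 7 - 2*y; no integer root y with |y| ≤ 4.
Only singular point on the grid: (3, 3).
Classify: substitute x = 3 + u, y = 3 + v and expand: f = u**3 + u**2*v - 2*u*v**2 + v**2.
No constant or linear terms (consistent with a singular point). Quadratic part: v**2. Cubic part: u**3 + u**2*v - 2*u*v**2.
The quadratic part v**2 is a perfect square, so there is a single (double) tangent line v = 0, i.e. y = 3. Restricting the cubic part to that line (v = 0) leaves u**3 ≠ 0, so f is not divisible by v and the branch is v² ≈ -u**3 to lowest order — this is a cusp.
Classification: cusp.


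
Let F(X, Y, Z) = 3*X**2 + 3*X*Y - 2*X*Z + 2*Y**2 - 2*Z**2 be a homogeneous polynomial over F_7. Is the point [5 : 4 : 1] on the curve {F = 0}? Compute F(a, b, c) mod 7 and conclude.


F(5,4,1) ≡ 1 (mod 7); P is NOT on the curve.

Evaluate F(5, 4, 1) term-by-term (mod 7).
  3*X**2 ↦ 3·25·1·1 = 75
  3*X*Y ↦ 3·5·4·1 = 60
  -2*X*Z ↦ -2·5·1·1 = -10
  2*Y**2 ↦ 2·1·16·1 = 32
  -2*Z**2 ↦ -2·1·1·1 = -2
Sum: F(5, 4, 1) = (75) + (60) + (-10) + (32) + (-2) = 155.
Reducing mod 7: 155 ≡ 1 (mod 7).
Since F(a, b, c) ≡ 1 ≠ 0 (mod 7), P does NOT lie on the curve.


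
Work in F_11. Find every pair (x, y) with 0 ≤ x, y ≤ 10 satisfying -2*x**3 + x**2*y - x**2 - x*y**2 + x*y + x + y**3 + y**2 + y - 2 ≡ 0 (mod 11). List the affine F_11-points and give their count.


Affine F_11-points: {(1, 1), (2, 8), (3, 4), (5, 10), (6, 4), (9, 4)}; count = 6.

For each of the 121 pairs (x, y) ∈ F_11², evaluate f(x, y) mod 11. Record the zeros.
  x = 0: [0↦9, 1↦1, 2↦1, 3↦4, 4↦5, 5↦10, 6↦3, 7↦1, 8↦10, 9↦3, 10↦8]  zeros at y ∈ ∅
  x = 1: [0↦7, 1↦0, 2↦10, 3↦10, 4↦6, 5↦4, 6↦10, 7↦8, 8↦4, 9↦4, 10↦3]  zeros at y ∈ {1}
  x = 2: [0↦2, 1↦9, 2↦9, 3↦8, 4↦1, 5↦5, 6↦4, 7↦4, 8↦0, 9↦9, 10↦4]  zeros at y ∈ {8}
  x = 3: [0↦4, 1↦5, 2↦8, 3↦8, 4↦0, 5↦1, 6↦6, 7↦10, 8↦8, 9↦6, 10↦10]  zeros at y ∈ {4}
  x = 4: [0↦1, 1↦9, 2↦6, 3↦9, 4↦2, 5↦2, 6↦4, 7↦3, 8↦5, 9↦5, 10↦9]  zeros at y ∈ ∅
  x = 5: [0↦3, 1↦9, 2↦2, 3↦10, 4↦6, 5↦7, 6↦8, 7↦4, 8↦1, 9↦5, 10↦0]  zeros at y ∈ {10}
  x = 6: [0↦9, 1↦4, 2↦6, 3↦10, 4↦0, 5↦4, 6↦6, 7↦1, 8↦6, 9↦5, 10↦4]  zeros at y ∈ {4}
  x = 7: [0↦7, 1↦4, 2↦6, 3↦8, 4↦5, 5↦3, 6↦8, 7↦4, 8↦8, 9↦4, 10↦9]  zeros at y ∈ ∅
  x = 8: [0↦7, 1↦8, 2↦1, 3↦3, 4↦9, 5↦3, 6↦2, 7↦1, 8↦6, 9↦1, 10↦3]  zeros at y ∈ ∅
  x = 9: [0↦8, 1↦4, 2↦1, 3↦5, 4↦0, 5↦3, 6↦9, 7↦2, 8↦10, 9↦6, 10↦7]  zeros at y ∈ {4}
  x = 10: [0↦9, 1↦2, 2↦5, 3↦2, 4↦10, 5↦2, 6↦6, 7↦6, 8↦8, 9↦7, 10↦9]  zeros at y ∈ ∅
Collecting zeros: affine points = {(1, 1), (2, 8), (3, 4), (5, 10), (6, 4), (9, 4)}.
Total count |C(F_11)_aff| = 6.


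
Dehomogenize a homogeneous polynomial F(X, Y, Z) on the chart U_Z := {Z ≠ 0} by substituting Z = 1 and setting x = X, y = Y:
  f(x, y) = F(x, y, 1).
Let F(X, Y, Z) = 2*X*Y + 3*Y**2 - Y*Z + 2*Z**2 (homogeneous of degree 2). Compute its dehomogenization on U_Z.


f(x, y) = 2*x*y + 3*y**2 - y + 2

On U_Z we set Z = 1. Each monomial c·X^i·Y^j·Z^k in F becomes c·x^i·y^j·1^k = c·x^i·y^j.
Substituting Z = 1: F(X, Y, 1) = 2*x*y + 3*y**2 - y + 2.
Note: deg(f) ≤ deg(F) = 2; strict inequality happens when F is divisible by Z (lost terms).


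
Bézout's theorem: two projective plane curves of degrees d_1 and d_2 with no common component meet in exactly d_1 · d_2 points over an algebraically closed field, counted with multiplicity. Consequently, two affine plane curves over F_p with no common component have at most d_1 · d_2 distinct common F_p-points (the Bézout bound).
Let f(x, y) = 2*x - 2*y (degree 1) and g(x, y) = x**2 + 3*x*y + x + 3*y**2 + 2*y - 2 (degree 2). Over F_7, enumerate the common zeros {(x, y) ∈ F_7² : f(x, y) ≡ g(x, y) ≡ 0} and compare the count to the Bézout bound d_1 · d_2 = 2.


Common zeros: {(3, 3)}; count = 1; Bézout bound = 2.

deg(f) = 1, deg(g) = 2, so Bézout bound = 2.
Scan x ∈ F_7. For each x, list the y ∈ F_7 with f(x, y) ≡ 0 and those with g(x, y) ≡ 0 (mod 7); the common zeros in that column are the intersection.
  x = 0: f ≡ 0 at y ∈ {0}; g ≡ 0 at y ∈ {2}; common: ∅.
  x = 1: f ≡ 0 at y ∈ {1}; g ≡ 0 at y ∈ {0, 3}; common: ∅.
  x = 2: f ≡ 0 at y ∈ {2}; g ≡ 0 at y ∈ {4, 5}; common: ∅.
  x = 3: f ≡ 0 at y ∈ {3}; g ≡ 0 at y ∈ {3, 5}; common: {3}.
  x = 4: f ≡ 0 at y ∈ {4}; g ≡ 0 at y ∈ {1, 6}; common: ∅.
  x = 5: f ≡ 0 at y ∈ {5}; g ≡ 0 at y ∈ {0, 6}; common: ∅.
  x = 6: f ≡ 0 at y ∈ {6}; g ≡ 0 at y ∈ {1, 4}; common: ∅.
Collecting: common zeros = {(3, 3)}, so the count is 1.
Comparison with the Bézout bound: 1 ≤ 2 = deg(f)·deg(g), as expected for curves with no common component (the affine F_7-count falls short of the bound because intersections may lie at infinity, over extension fields, or carry multiplicity).


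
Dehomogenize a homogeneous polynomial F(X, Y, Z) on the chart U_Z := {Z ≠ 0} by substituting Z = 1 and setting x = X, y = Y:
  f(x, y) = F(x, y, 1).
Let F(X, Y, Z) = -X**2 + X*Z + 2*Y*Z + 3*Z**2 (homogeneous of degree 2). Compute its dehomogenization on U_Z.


f(x, y) = -x**2 + x + 2*y + 3

On U_Z we set Z = 1. Each monomial c·X^i·Y^j·Z^k in F becomes c·x^i·y^j·1^k = c·x^i·y^j.
Substituting Z = 1: F(X, Y, 1) = -x**2 + x + 2*y + 3.
Note: deg(f) ≤ deg(F) = 2; strict inequality happens when F is divisible by Z (lost terms).


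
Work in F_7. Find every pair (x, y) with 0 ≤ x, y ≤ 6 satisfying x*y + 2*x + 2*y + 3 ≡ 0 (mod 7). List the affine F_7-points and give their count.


Affine F_7-points: {(0, 2), (1, 3), (2, 0), (3, 1), (4, 4), (6, 6)}; count = 6.

For each of the 49 pairs (x, y) ∈ F_7², evaluate f(x, y) mod 7. Record the zeros.
  x = 0: [0↦3, 1↦5, 2↦0, 3↦2, 4↦4, 5↦6, 6↦1]  zeros at y ∈ {2}
  x = 1: [0↦5, 1↦1, 2↦4, 3↦0, 4↦3, 5↦6, 6↦2]  zeros at y ∈ {3}
  x = 2: [0↦0, 1↦4, 2↦1, 3↦5, 4↦2, 5↦6, 6↦3]  zeros at y ∈ {0}
  x = 3: [0↦2, 1↦0, 2↦5, 3↦3, 4↦1, 5↦6, 6↦4]  zeros at y ∈ {1}
  x = 4: [0↦4, 1↦3, 2↦2, 3↦1, 4↦0, 5↦6, 6↦5]  zeros at y ∈ {4}
  x = 5: [0↦6, 1↦6, 2↦6, 3↦6, 4↦6, 5↦6, 6↦6]  zeros at y ∈ ∅
  x = 6: [0↦1, 1↦2, 2↦3, 3↦4, 4↦5, 5↦6, 6↦0]  zeros at y ∈ {6}
Collecting zeros: affine points = {(0, 2), (1, 3), (2, 0), (3, 1), (4, 4), (6, 6)}.
Total count |C(F_7)_aff| = 6.


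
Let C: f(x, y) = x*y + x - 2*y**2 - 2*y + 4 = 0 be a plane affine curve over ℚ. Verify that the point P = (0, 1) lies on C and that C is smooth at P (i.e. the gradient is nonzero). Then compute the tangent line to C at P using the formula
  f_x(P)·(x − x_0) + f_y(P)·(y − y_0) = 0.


Tangent line at P: 2*x - 6*y + 6 = 0.

Step 1: f(0, 1) = 0, so P lies on C.
Step 2: partial derivatives
  f_x(x, y) = y + 1, f_y(x, y) = x - 4*y - 2.
  f_x(P) = 2, f_y(P) = -6 (gradient nonzero, so P is smooth).
Step 3: tangent line at P: 2·(x − 0) + -6·(y − 1) = 0.
Expanding: 2*x - 6*y + 6 = 0.


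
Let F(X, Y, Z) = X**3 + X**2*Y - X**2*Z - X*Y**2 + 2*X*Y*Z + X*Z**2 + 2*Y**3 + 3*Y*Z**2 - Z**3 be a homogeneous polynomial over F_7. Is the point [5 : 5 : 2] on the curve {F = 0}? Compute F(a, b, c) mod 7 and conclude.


F(5,5,2) ≡ 0 (mod 7); P is on the curve.

Evaluate F(5, 5, 2) term-by-term (mod 7).
  X**3 ↦ 1·125·1·1 = 125
  X**2*Y ↦ 1·25·5·1 = 125
  -X**2*Z ↦ -1·25·1·2 = -50
  -X*Y**2 ↦ -1·5·25·1 = -125
  2*X*Y*Z ↦ 2·5·5·2 = 100
  X*Z**2 ↦ 1·5·1·4 = 20
  2*Y**3 ↦ 2·1·125·1 = 250
  3*Y*Z**2 ↦ 3·1·5·4 = 60
  -Z**3 ↦ -1·1·1·8 = -8
Sum: F(5, 5, 2) = (125) + (125) + (-50) + (-125) + (100) + (20) + (250) + (60) + (-8) = 497.
Reducing mod 7: 497 ≡ 0 (mod 7).
Since F(a, b, c) ≡ 0 (mod 7), P lies on the curve.


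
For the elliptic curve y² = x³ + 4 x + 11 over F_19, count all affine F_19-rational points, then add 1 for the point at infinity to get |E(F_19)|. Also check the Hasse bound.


Affine points = {(0, 7), (0, 12), (1, 4), (1, 15), (5, 2), (5, 17), (6, 2), (6, 17), (8, 2), (8, 17), (9, 4), (9, 15), (10, 5), (10, 14), (12, 1), (12, 18), (15, 8), (15, 11), (18, 5), (18, 14)}; affine count = 20; |E(F_19)| = 21.

Discriminant check: Δ ∝ 4a³ + 27b² = 4·4³ + 27·11² = 4·64 + 27·121 ≡ 8 (mod 19). Nonzero ⇒ E is nonsingular.
For each x ∈ F_19, compute rhs = x³ + 4·x + 11 mod 19, then count y ∈ F_19 with y² ≡ rhs.
  x = 0: rhs = 11, matching y values: 7, 12 (2 points).
  x = 1: rhs = 16, matching y values: 4, 15 (2 points).
  x = 2: rhs = 8, matching y values: none (0 points).
  x = 3: rhs = 12, matching y values: none (0 points).
  x = 4: rhs = 15, matching y values: none (0 points).
  x = 5: rhs = 4, matching y values: 2, 17 (2 points).
  x = 6: rhs = 4, matching y values: 2, 17 (2 points).
  x = 7: rhs = 2, matching y values: none (0 points).
  x = 8: rhs = 4, matching y values: 2, 17 (2 points).
  x = 9: rhs = 16, matching y values: 4, 15 (2 points).
  x = 10: rhs = 6, matching y values: 5, 14 (2 points).
  x = 11: rhs = 18, matching y values: none (0 points).
  x = 12: rhs = 1, matching y values: 1, 18 (2 points).
  x = 13: rhs = 18, matching y values: none (0 points).
  x = 14: rhs = 18, matching y values: none (0 points).
  x = 15: rhs = 7, matching y values: 8, 11 (2 points).
  x = 16: rhs = 10, matching y values: none (0 points).
  x = 17: rhs = 14, matching y values: none (0 points).
  x = 18: rhs = 6, matching y values: 5, 14 (2 points).
Total affine count: 20.
Full point count |E(F_19)| = 20 + 1 = 21.
Hasse bound: |21 − (19+1)| = |1| = 1 ≤ 2√19 ≈ 8.7178 ✓.


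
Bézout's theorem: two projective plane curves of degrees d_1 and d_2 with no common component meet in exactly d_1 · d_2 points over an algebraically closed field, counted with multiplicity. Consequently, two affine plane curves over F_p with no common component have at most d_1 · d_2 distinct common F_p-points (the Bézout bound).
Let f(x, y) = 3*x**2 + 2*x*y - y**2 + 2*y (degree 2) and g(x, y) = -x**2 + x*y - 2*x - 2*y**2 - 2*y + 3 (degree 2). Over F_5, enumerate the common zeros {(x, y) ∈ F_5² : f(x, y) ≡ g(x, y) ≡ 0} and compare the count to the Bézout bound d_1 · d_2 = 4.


Common zeros: ∅; count = 0; Bézout bound = 4.

deg(f) = 2, deg(g) = 2, so Bézout bound = 4.
Scan x ∈ F_5. For each x, list the y ∈ F_5 with f(x, y) ≡ 0 and those with g(x, y) ≡ 0 (mod 5); the common zeros in that column are the intersection.
  x = 0: f ≡ 0 at y ∈ {0, 2}; g ≡ 0 at y ∈ ∅; common: ∅.
  x = 1: f ≡ 0 at y ∈ ∅; g ≡ 0 at y ∈ {0, 2}; common: ∅.
  x = 2: f ≡ 0 at y ∈ {2, 4}; g ≡ 0 at y ∈ {0}; common: ∅.
  x = 3: f ≡ 0 at y ∈ ∅; g ≡ 0 at y ∈ {4}; common: ∅.
  x = 4: f ≡ 0 at y ∈ ∅; g ≡ 0 at y ∈ {2, 4}; common: ∅.
Collecting: common zeros = ∅, so the count is 0.
Comparison with the Bézout bound: 0 ≤ 4 = deg(f)·deg(g), as expected for curves with no common component (the affine F_5-count falls short of the bound because intersections may lie at infinity, over extension fields, or carry multiplicity).


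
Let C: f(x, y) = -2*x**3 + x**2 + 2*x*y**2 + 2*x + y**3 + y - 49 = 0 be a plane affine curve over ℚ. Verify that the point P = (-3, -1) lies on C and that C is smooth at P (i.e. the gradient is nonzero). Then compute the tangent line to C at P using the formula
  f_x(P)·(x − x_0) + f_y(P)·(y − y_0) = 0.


Tangent line at P: -56*x + 16*y - 152 = 0.

Step 1: f(-3, -1) = 0, so P lies on C.
Step 2: partial derivatives
  f_x(x, y) = -6*x**2 + 2*x + 2*y**2 + 2, f_y(x, y) = 4*x*y + 3*y**2 + 1.
  f_x(P) = -56, f_y(P) = 16 (gradient nonzero, so P is smooth).
Step 3: tangent line at P: -56·(x − -3) + 16·(y − -1) = 0.
Expanding: -56*x + 16*y - 152 = 0.


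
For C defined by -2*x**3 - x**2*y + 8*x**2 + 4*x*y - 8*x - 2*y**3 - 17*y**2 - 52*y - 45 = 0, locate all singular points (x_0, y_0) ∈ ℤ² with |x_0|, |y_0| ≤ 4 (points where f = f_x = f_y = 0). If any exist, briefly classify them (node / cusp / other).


Singular points: {(2, -3)}; classification: node.

Compute partial derivatives:
  f_x = -6*x**2 - 2*x*y + 16*x + 4*y - 8.
  f_y = -x**2 + 4*x - 6*y**2 - 34*y - 52.
Scan x_0 ∈ {−4, ..., 4}. For each x_0, f_y(x_0, y) is a polynomial in y; find its integer roots y ∈ {−4, ..., 4}, then test f_x and f at those candidates.
  x = -4: f_y(-4, y) = -6*y**2 - 34*y - 84; no integer root y with |y| ≤ 4.
  x = -3: f_y(-3, y) = -6*y**2 - 34*y - 73; no integer root y with |y| ≤ 4.
  x = -2: f_y(-2, y) = -6*y**2 - 34*y - 64; no integer root y with |y| ≤ 4.
  x = -1: f_y(-1, y) = -6*y**2 - 34*y - 57; no integer root y with |y| ≤ 4.
  x = 0: f_y(0, y) = -6*y**2 - 34*y - 52; no integer root y with |y| ≤ 4.
  x = 1: f_y(1, y) = -6*y**2 - 34*y - 49; no integer root y with |y| ≤ 4.
  x = 2: f_y(2, y) = -6*y**2 - 34*y - 48; vanishes at y ∈ {-3}. (2, -3): f_x = 0, f = 0 — SINGULAR.
  x = 3: f_y(3, y) = -6*y**2 - 34*y - 49; no integer root y with |y| ≤ 4.
  x = 4: f_y(4, y) = -6*y**2 - 34*y - 52; no integer root y with |y| ≤ 4.
Only singular point on the grid: (2, -3).
Classify: substitute x = 2 + u, y = -3 + v and expand: f = -2*u**3 - u**2*v - u**2 - 2*v**3 + v**2.
No constant or linear terms (consistent with a singular point). Quadratic part: -u**2 + v**2. Cubic part: -2*u**3 - u**2*v - 2*v**3.
The quadratic part v**2 - u**2 = (v − u)(v + u) splits into two distinct linear factors, so there are two distinct tangent lines y − -3 = ±(x − 2) — this is a node (ordinary double point).
Classification: node.


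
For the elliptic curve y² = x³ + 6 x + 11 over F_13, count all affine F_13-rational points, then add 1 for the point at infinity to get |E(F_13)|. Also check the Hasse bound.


Affine points = {(3, 2), (3, 11), (5, 6), (5, 7), (6, 4), (6, 9), (8, 5), (8, 8), (9, 1), (9, 12), (11, 2), (11, 11), (12, 2), (12, 11)}; affine count = 14; |E(F_13)| = 15.

Discriminant check: Δ ∝ 4a³ + 27b² = 4·6³ + 27·11² = 4·216 + 27·121 ≡ 10 (mod 13). Nonzero ⇒ E is nonsingular.
For each x ∈ F_13, compute rhs = x³ + 6·x + 11 mod 13, then count y ∈ F_13 with y² ≡ rhs.
  x = 0: rhs = 11, matching y values: none (0 points).
  x = 1: rhs = 5, matching y values: none (0 points).
  x = 2: rhs = 5, matching y values: none (0 points).
  x = 3: rhs = 4, matching y values: 2, 11 (2 points).
  x = 4: rhs = 8, matching y values: none (0 points).
  x = 5: rhs = 10, matching y values: 6, 7 (2 points).
  x = 6: rhs = 3, matching y values: 4, 9 (2 points).
  x = 7: rhs = 6, matching y values: none (0 points).
  x = 8: rhs = 12, matching y values: 5, 8 (2 points).
  x = 9: rhs = 1, matching y values: 1, 12 (2 points).
  x = 10: rhs = 5, matching y values: none (0 points).
  x = 11: rhs = 4, matching y values: 2, 11 (2 points).
  x = 12: rhs = 4, matching y values: 2, 11 (2 points).
Total affine count: 14.
Full point count |E(F_13)| = 14 + 1 = 15.
Hasse bound: |15 − (13+1)| = |1| = 1 ≤ 2√13 ≈ 7.2111 ✓.


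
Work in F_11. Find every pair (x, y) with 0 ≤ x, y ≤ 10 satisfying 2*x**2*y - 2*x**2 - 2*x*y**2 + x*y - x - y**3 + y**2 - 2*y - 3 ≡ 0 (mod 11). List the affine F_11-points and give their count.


Affine F_11-points: {(0, 2), (2, 9), (3, 1), (3, 8), (5, 5), (8, 8), (9, 2), (9, 5), (9, 9)}; count = 9.

For each of the 121 pairs (x, y) ∈ F_11², evaluate f(x, y) mod 11. Record the zeros.
  x = 0: [0↦8, 1↦6, 2↦0, 3↦6, 4↦7, 5↦8, 6↦3, 7↦8, 8↦6, 9↦2, 10↦1]  zeros at y ∈ {2}
  x = 1: [0↦5, 1↦4, 2↦6, 3↦5, 4↦6, 5↦3, 6↦1, 7↦5, 8↦9, 9↦7, 10↦4]  zeros at y ∈ ∅
  x = 2: [0↦9, 1↦2, 2↦5, 3↦1, 4↦6, 5↦3, 6↦8, 7↦4, 8↦7, 9↦0, 10↦10]  zeros at y ∈ {9}
  x = 3: [0↦9, 1↦0, 2↦8, 3↦5, 4↦7, 5↦8, 6↦2, 7↦5, 8↦0, 9↦3, 10↦8]  zeros at y ∈ {1, 8}
  x = 4: [0↦5, 1↦9, 2↦4, 3↦6, 4↦9, 5↦7, 6↦5, 7↦8, 8↦10, 9↦5, 10↦9]  zeros at y ∈ ∅
  x = 5: [0↦8, 1↦7, 2↦4, 3↦4, 4↦1, 5↦0, 6↦6, 7↦2, 8↦4, 9↦6, 10↦2]  zeros at y ∈ {5}
  x = 6: [0↦7, 1↦5, 2↦8, 3↦10, 4↦5, 5↦9, 6↦5, 7↦9, 8↦4, 9↦6, 10↦9]  zeros at y ∈ ∅
  x = 7: [0↦2, 1↦3, 2↦5, 3↦2, 4↦10, 5↦1, 6↦2, 7↦7, 8↦10, 9↦5, 10↦8]  zeros at y ∈ ∅
  x = 8: [0↦4, 1↦1, 2↦6, 3↦2, 4↦5, 5↦9, 6↦8, 7↦7, 8↦0, 9↦3, 10↦10]  zeros at y ∈ {8}
  x = 9: [0↦2, 1↦10, 2↦0, 3↦10, 4↦1, 5↦0, 6↦1, 7↦9, 8↦7, 9↦0, 10↦4]  zeros at y ∈ {2, 5, 9}
  x = 10: [0↦7, 1↦8, 2↦9, 3↦4, 4↦9, 5↦7, 6↦3, 7↦2, 8↦9, 9↦7, 10↦1]  zeros at y ∈ ∅
Collecting zeros: affine points = {(0, 2), (2, 9), (3, 1), (3, 8), (5, 5), (8, 8), (9, 2), (9, 5), (9, 9)}.
Total count |C(F_11)_aff| = 9.


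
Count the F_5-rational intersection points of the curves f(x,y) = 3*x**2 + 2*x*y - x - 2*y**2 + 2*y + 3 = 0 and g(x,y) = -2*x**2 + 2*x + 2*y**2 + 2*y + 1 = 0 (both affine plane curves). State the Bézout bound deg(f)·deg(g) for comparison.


Common zeros: ∅; count = 0; Bézout bound = 4.

deg(f) = 2, deg(g) = 2, so Bézout bound = 4.
Scan x ∈ F_5. For each x, list the y ∈ F_5 with f(x, y) ≡ 0 and those with g(x, y) ≡ 0 (mod 5); the common zeros in that column are the intersection.
  x = 0: f ≡ 0 at y ∈ ∅; g ≡ 0 at y ∈ {1, 3}; common: ∅.
  x = 1: f ≡ 0 at y ∈ {0, 2}; g ≡ 0 at y ∈ {1, 3}; common: ∅.
  x = 2: f ≡ 0 at y ∈ {4}; g ≡ 0 at y ∈ ∅; common: ∅.
  x = 3: f ≡ 0 at y ∈ {2}; g ≡ 0 at y ∈ ∅; common: ∅.
  x = 4: f ≡ 0 at y ∈ {1, 4}; g ≡ 0 at y ∈ ∅; common: ∅.
Collecting: common zeros = ∅, so the count is 0.
Comparison with the Bézout bound: 0 ≤ 4 = deg(f)·deg(g), as expected for curves with no common component (the affine F_5-count falls short of the bound because intersections may lie at infinity, over extension fields, or carry multiplicity).


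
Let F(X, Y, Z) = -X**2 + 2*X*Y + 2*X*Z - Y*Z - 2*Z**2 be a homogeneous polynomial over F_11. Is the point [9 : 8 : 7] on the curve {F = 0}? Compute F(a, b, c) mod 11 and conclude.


F(9,8,7) ≡ 2 (mod 11); P is NOT on the curve.

Evaluate F(9, 8, 7) term-by-term (mod 11).
  -X**2 ↦ -1·81·1·1 = -81
  2*X*Y ↦ 2·9·8·1 = 144
  2*X*Z ↦ 2·9·1·7 = 126
  -Y*Z ↦ -1·1·8·7 = -56
  -2*Z**2 ↦ -2·1·1·49 = -98
Sum: F(9, 8, 7) = (-81) + (144) + (126) + (-56) + (-98) = 35.
Reducing mod 11: 35 ≡ 2 (mod 11).
Since F(a, b, c) ≡ 2 ≠ 0 (mod 11), P does NOT lie on the curve.


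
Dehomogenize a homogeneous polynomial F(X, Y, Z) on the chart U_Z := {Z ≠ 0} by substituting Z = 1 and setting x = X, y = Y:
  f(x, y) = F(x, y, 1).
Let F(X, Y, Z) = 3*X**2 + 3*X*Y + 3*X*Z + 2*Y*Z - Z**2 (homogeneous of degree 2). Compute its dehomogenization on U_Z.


f(x, y) = 3*x**2 + 3*x*y + 3*x + 2*y - 1

On U_Z we set Z = 1. Each monomial c·X^i·Y^j·Z^k in F becomes c·x^i·y^j·1^k = c·x^i·y^j.
Substituting Z = 1: F(X, Y, 1) = 3*x**2 + 3*x*y + 3*x + 2*y - 1.
Note: deg(f) ≤ deg(F) = 2; strict inequality happens when F is divisible by Z (lost terms).


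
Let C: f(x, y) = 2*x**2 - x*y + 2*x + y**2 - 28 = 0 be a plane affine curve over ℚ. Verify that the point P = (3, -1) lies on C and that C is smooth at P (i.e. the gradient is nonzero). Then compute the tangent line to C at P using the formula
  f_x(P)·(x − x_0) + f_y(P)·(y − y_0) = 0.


Tangent line at P: 15*x - 5*y - 50 = 0.

Step 1: f(3, -1) = 0, so P lies on C.
Step 2: partial derivatives
  f_x(x, y) = 4*x - y + 2, f_y(x, y) = -x + 2*y.
  f_x(P) = 15, f_y(P) = -5 (gradient nonzero, so P is smooth).
Step 3: tangent line at P: 15·(x − 3) + -5·(y − -1) = 0.
Expanding: 15*x - 5*y - 50 = 0.


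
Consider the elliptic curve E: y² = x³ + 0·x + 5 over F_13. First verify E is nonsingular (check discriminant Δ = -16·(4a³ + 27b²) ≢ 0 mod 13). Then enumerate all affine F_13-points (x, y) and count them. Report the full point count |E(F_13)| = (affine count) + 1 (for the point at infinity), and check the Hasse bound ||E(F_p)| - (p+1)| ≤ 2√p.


Affine points = {(2, 0), (4, 2), (4, 11), (5, 0), (6, 0), (7, 6), (7, 7), (8, 6), (8, 7), (10, 2), (10, 11), (11, 6), (11, 7), (12, 2), (12, 11)}; affine count = 15; |E(F_13)| = 16.

Discriminant check: Δ ∝ 4a³ + 27b² = 4·0³ + 27·5² = 4·0 + 27·25 ≡ 12 (mod 13). Nonzero ⇒ E is nonsingular.
For each x ∈ F_13, compute rhs = x³ + 0·x + 5 mod 13, then count y ∈ F_13 with y² ≡ rhs.
  x = 0: rhs = 5, matching y values: none (0 points).
  x = 1: rhs = 6, matching y values: none (0 points).
  x = 2: rhs = 0, matching y values: 0 (1 points).
  x = 3: rhs = 6, matching y values: none (0 points).
  x = 4: rhs = 4, matching y values: 2, 11 (2 points).
  x = 5: rhs = 0, matching y values: 0 (1 points).
  x = 6: rhs = 0, matching y values: 0 (1 points).
  x = 7: rhs = 10, matching y values: 6, 7 (2 points).
  x = 8: rhs = 10, matching y values: 6, 7 (2 points).
  x = 9: rhs = 6, matching y values: none (0 points).
  x = 10: rhs = 4, matching y values: 2, 11 (2 points).
  x = 11: rhs = 10, matching y values: 6, 7 (2 points).
  x = 12: rhs = 4, matching y values: 2, 11 (2 points).
Total affine count: 15.
Full point count |E(F_13)| = 15 + 1 = 16.
Hasse bound: |16 − (13+1)| = |2| = 2 ≤ 2√13 ≈ 7.2111 ✓.


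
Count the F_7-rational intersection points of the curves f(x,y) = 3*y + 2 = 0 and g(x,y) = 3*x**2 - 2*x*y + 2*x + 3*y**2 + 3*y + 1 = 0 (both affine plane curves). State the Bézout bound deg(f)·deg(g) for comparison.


Common zeros: {(3, 4), (6, 4)}; count = 2; Bézout bound = 2.

deg(f) = 1, deg(g) = 2, so Bézout bound = 2.
Scan x ∈ F_7. For each x, list the y ∈ F_7 with f(x, y) ≡ 0 and those with g(x, y) ≡ 0 (mod 7); the common zeros in that column are the intersection.
  x = 0: f ≡ 0 at y ∈ {4}; g ≡ 0 at y ∈ {1, 5}; common: ∅.
  x = 1: f ≡ 0 at y ∈ {4}; g ≡ 0 at y ∈ ∅; common: ∅.
  x = 2: f ≡ 0 at y ∈ {4}; g ≡ 0 at y ∈ {6}; common: ∅.
  x = 3: f ≡ 0 at y ∈ {4}; g ≡ 0 at y ∈ {4}; common: {4}.
  x = 4: f ≡ 0 at y ∈ {4}; g ≡ 0 at y ∈ ∅; common: ∅.
  x = 5: f ≡ 0 at y ∈ {4}; g ≡ 0 at y ∈ {2, 5}; common: ∅.
  x = 6: f ≡ 0 at y ∈ {4}; g ≡ 0 at y ∈ {4, 6}; common: {4}.
Collecting: common zeros = {(3, 4), (6, 4)}, so the count is 2.
Comparison with the Bézout bound: 2 ≤ 2 = deg(f)·deg(g), as expected for curves with no common component (the bound is attained).


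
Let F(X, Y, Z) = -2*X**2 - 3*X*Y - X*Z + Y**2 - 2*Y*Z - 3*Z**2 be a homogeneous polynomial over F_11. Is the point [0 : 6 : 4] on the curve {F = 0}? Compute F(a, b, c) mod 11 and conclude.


F(0,6,4) ≡ 6 (mod 11); P is NOT on the curve.

Evaluate F(0, 6, 4) term-by-term (mod 11).
  -2*X**2 ↦ -2·0·1·1 = 0
  -3*X*Y ↦ -3·0·6·1 = 0
  -X*Z ↦ -1·0·1·4 = 0
  Y**2 ↦ 1·1·36·1 = 36
  -2*Y*Z ↦ -2·1·6·4 = -48
  -3*Z**2 ↦ -3·1·1·16 = -48
Sum: F(0, 6, 4) = (0) + (0) + (0) + (36) + (-48) + (-48) = -60.
Reducing mod 11: -60 ≡ 6 (mod 11).
Since F(a, b, c) ≡ 6 ≠ 0 (mod 11), P does NOT lie on the curve.


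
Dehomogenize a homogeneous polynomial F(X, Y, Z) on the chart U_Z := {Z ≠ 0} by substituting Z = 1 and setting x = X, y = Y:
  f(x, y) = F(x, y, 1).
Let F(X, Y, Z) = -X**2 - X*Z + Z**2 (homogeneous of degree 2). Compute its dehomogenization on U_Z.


f(x, y) = -x**2 - x + 1

On U_Z we set Z = 1. Each monomial c·X^i·Y^j·Z^k in F becomes c·x^i·y^j·1^k = c·x^i·y^j.
Substituting Z = 1: F(X, Y, 1) = -x**2 - x + 1.
Note: deg(f) ≤ deg(F) = 2; strict inequality happens when F is divisible by Z (lost terms).


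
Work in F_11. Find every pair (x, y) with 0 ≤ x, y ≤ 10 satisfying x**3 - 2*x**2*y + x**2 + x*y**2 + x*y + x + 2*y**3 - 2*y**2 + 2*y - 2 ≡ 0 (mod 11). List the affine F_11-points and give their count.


Affine F_11-points: {(0, 1), (1, 5), (2, 5), (6, 1), (6, 3), (6, 5), (8, 10)}; count = 7.

For each of the 121 pairs (x, y) ∈ F_11², evaluate f(x, y) mod 11. Record the zeros.
  x = 0: [0↦9, 1↦0, 2↦10, 3↦7, 4↦3, 5↦10, 6↦7, 7↦6, 8↦8, 9↦3, 10↦3]  zeros at y ∈ {1}
  x = 1: [0↦1, 1↦3, 2↦4, 3↦5, 4↦7, 5↦0, 6↦7, 7↦7, 8↦1, 9↦1, 10↦8]  zeros at y ∈ {5}
  x = 2: [0↦1, 1↦10, 2↦9, 3↦10, 4↦3, 5↦0, 6↦2, 7↦10, 8↦3, 9↦4, 10↦3]  zeros at y ∈ {5}
  x = 3: [0↦4, 1↦5, 2↦9, 3↦6, 4↦8, 5↦5, 6↦9, 7↦10, 8↦9, 9↦7, 10↦5]  zeros at y ∈ ∅
  x = 4: [0↦5, 1↦5, 2↦10, 3↦10, 4↦6, 5↦10, 6↦1, 7↦2, 8↦3, 9↦5, 10↦9]  zeros at y ∈ ∅
  x = 5: [0↦10, 1↦5, 2↦7, 3↦6, 4↦3, 5↦10, 6↦6, 7↦3, 8↦2, 9↦4, 10↦10]  zeros at y ∈ ∅
  x = 6: [0↦3, 1↦0, 2↦6, 3↦0, 4↦5, 5↦0, 6↦8, 7↦8, 8↦1, 9↦10, 10↦3]  zeros at y ∈ {1, 3, 5}
  x = 7: [0↦1, 1↦7, 2↦2, 3↦9, 4↦7, 5↦8, 6↦2, 7↦1, 8↦6, 9↦7, 10↦5]  zeros at y ∈ ∅
  x = 8: [0↦10, 1↦10, 2↦1, 3↦6, 4↦4, 5↦7, 6↦5, 7↦10, 8↦1, 9↦1, 10↦0]  zeros at y ∈ {10}
  x = 9: [0↦3, 1↦4, 2↦9, 3↦8, 4↦2, 5↦3, 6↦1, 7↦8, 8↦3, 9↦9, 10↦5]  zeros at y ∈ ∅
  x = 10: [0↦8, 1↦6, 2↦10, 3↦10, 4↦7, 5↦2, 6↦7, 7↦1, 8↦7, 9↦4, 10↦4]  zeros at y ∈ ∅
Collecting zeros: affine points = {(0, 1), (1, 5), (2, 5), (6, 1), (6, 3), (6, 5), (8, 10)}.
Total count |C(F_11)_aff| = 7.


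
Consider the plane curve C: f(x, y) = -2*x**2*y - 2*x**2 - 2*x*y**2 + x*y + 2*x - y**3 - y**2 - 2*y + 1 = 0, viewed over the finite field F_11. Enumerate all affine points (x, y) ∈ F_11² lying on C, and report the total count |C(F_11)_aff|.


Affine F_11-points: {(1, 6), (2, 3), (3, 0), (3, 5), (3, 10), (6, 3), (6, 8), (6, 9), (7, 4), (7, 6), (7, 8), (8, 4), (9, 0), (9, 5), (9, 9)}; count = 15.

For each of the 121 pairs (x, y) ∈ F_11², evaluate f(x, y) mod 11. Record the zeros.
  x = 0: [0↦1, 1↦8, 2↦7, 3↦3, 4↦1, 5↦6, 6↦1, 7↦2, 8↦3, 9↦9, 10↦3]  zeros at y ∈ ∅
  x = 1: [0↦1, 1↦5, 2↦8, 3↦4, 4↦9, 5↦6, 6↦0, 7↦7, 8↦10, 9↦3, 10↦2]  zeros at y ∈ {6}
  x = 2: [0↦8, 1↦5, 2↦8, 3↦0, 4↦8, 5↦4, 6↦4, 7↦2, 8↦3, 9↦1, 10↦1]  zeros at y ∈ {3}
  x = 3: [0↦0, 1↦8, 2↦7, 3↦2, 4↦9, 5↦0, 6↦2, 7↦9, 8↦4, 9↦3, 10↦0]  zeros at y ∈ {0, 5, 10}
  x = 4: [0↦10, 1↦3, 2↦5, 3↦10, 4↦1, 5↦5, 6↦5, 7↦6, 8↦2, 9↦9, 10↦10]  zeros at y ∈ ∅
  x = 5: [0↦5, 1↦1, 2↦2, 3↦2, 4↦6, 5↦8, 6↦2, 7↦4, 8↦8, 9↦8, 10↦9]  zeros at y ∈ ∅
  x = 6: [0↦7, 1↦2, 2↦9, 3↦0, 4↦2, 5↦9, 6↦4, 7↦3, 8↦0, 9↦0, 10↦8]  zeros at y ∈ {3, 8, 9}
  x = 7: [0↦5, 1↦6, 2↦4, 3↦4, 4↦0, 5↦8, 6↦0, 7↦3, 8↦0, 9↦7, 10↦7]  zeros at y ∈ {4, 6, 8}
  x = 8: [0↦10, 1↦2, 2↦9, 3↦3, 4↦0, 5↦5, 6↦1, 7↦4, 8↦8, 9↦7, 10↦6]  zeros at y ∈ {4}
  x = 9: [0↦0, 1↦1, 2↦2, 3↦8, 4↦2, 5↦0, 6↦7, 7↦6, 8↦2, 9↦0, 10↦5]  zeros at y ∈ {0, 5, 9}
  x = 10: [0↦8, 1↦3, 2↦5, 3↦8, 4↦6, 5↦4, 6↦7, 7↦9, 8↦4, 9↦8, 10↦4]  zeros at y ∈ ∅
Collecting zeros: affine points = {(1, 6), (2, 3), (3, 0), (3, 5), (3, 10), (6, 3), (6, 8), (6, 9), (7, 4), (7, 6), (7, 8), (8, 4), (9, 0), (9, 5), (9, 9)}.
Total count |C(F_11)_aff| = 15.


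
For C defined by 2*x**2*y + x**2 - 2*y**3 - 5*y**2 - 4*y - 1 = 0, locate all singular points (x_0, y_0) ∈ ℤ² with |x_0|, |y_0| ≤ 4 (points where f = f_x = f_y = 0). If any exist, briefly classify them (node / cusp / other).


Singular points: {(0, -1)}; classification: node.

Compute partial derivatives:
  f_x = 4*x*y + 2*x.
  f_y = 2*x**2 - 6*y**2 - 10*y - 4.
Scan x_0 ∈ {−4, ..., 4}. For each x_0, f_y(x_0, y) is a polynomial in y; find its integer roots y ∈ {−4, ..., 4}, then test f_x and f at those candidates.
  x = -4: f_y(-4, y) = -6*y**2 - 10*y + 28; no integer root y with |y| ≤ 4.
  x = -3: f_y(-3, y) = -6*y**2 - 10*y + 14; no integer root y with |y| ≤ 4.
  x = -2: f_y(-2, y) = -6*y**2 - 10*y + 4; vanishes at y ∈ {-2}. (-2, -2): f_x = 12 ≠ 0.
  x = -1: f_y(-1, y) = -6*y**2 - 10*y - 2; no integer root y with |y| ≤ 4.
  x = 0: f_y(0, y) = -6*y**2 - 10*y - 4; vanishes at y ∈ {-1}. (0, -1): f_x = 0, f = 0 — SINGULAR.
  x = 1: f_y(1, y) = -6*y**2 - 10*y - 2; no integer root y with |y| ≤ 4.
  x = 2: f_y(2, y) = -6*y**2 - 10*y + 4; vanishes at y ∈ {-2}. (2, -2): f_x = -12 ≠ 0.
  x = 3: f_y(3, y) = -6*y**2 - 10*y + 14; no integer root y with |y| ≤ 4.
  x = 4: f_y(4, y) = -6*y**2 - 10*y + 28; no integer root y with |y| ≤ 4.
Only singular point on the grid: (0, -1).
Classify: substitute x = 0 + u, y = -1 + v and expand: f = 2*u**2*v - u**2 - 2*v**3 + v**2.
No constant or linear terms (consistent with a singular point). Quadratic part: -u**2 + v**2. Cubic part: 2*u**2*v - 2*v**3.
The quadratic part v**2 - u**2 = (v − u)(v + u) splits into two distinct linear factors, so there are two distinct tangent lines y − -1 = ±(x − 0) — this is a node (ordinary double point).
Classification: node.


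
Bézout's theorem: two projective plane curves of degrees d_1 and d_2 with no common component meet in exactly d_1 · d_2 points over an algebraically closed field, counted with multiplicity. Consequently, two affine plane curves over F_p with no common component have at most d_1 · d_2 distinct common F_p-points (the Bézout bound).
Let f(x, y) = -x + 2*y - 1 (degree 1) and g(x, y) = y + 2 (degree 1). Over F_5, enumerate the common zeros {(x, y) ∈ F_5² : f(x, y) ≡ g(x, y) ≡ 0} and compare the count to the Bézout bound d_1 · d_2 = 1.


Common zeros: {(0, 3)}; count = 1; Bézout bound = 1.

deg(f) = 1, deg(g) = 1, so Bézout bound = 1.
Scan x ∈ F_5. For each x, list the y ∈ F_5 with f(x, y) ≡ 0 and those with g(x, y) ≡ 0 (mod 5); the common zeros in that column are the intersection.
  x = 0: f ≡ 0 at y ∈ {3}; g ≡ 0 at y ∈ {3}; common: {3}.
  x = 1: f ≡ 0 at y ∈ {1}; g ≡ 0 at y ∈ {3}; common: ∅.
  x = 2: f ≡ 0 at y ∈ {4}; g ≡ 0 at y ∈ {3}; common: ∅.
  x = 3: f ≡ 0 at y ∈ {2}; g ≡ 0 at y ∈ {3}; common: ∅.
  x = 4: f ≡ 0 at y ∈ {0}; g ≡ 0 at y ∈ {3}; common: ∅.
Collecting: common zeros = {(0, 3)}, so the count is 1.
Comparison with the Bézout bound: 1 ≤ 1 = deg(f)·deg(g), as expected for curves with no common component (the bound is attained).


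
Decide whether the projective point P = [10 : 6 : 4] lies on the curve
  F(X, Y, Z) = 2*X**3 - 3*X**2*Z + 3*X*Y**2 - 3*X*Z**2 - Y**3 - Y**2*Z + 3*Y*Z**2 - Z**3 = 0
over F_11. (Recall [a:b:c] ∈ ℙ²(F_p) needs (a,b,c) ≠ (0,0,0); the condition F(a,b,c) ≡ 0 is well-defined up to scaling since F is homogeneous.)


F(10,6,4) ≡ 10 (mod 11); P is NOT on the curve.

Evaluate F(10, 6, 4) term-by-term (mod 11).
  2*X**3 ↦ 2·1000·1·1 = 2000
  -3*X**2*Z ↦ -3·100·1·4 = -1200
  3*X*Y**2 ↦ 3·10·36·1 = 1080
  -3*X*Z**2 ↦ -3·10·1·16 = -480
  -Y**3 ↦ -1·1·216·1 = -216
  -Y**2*Z ↦ -1·1·36·4 = -144
  3*Y*Z**2 ↦ 3·1·6·16 = 288
  -Z**3 ↦ -1·1·1·64 = -64
Sum: F(10, 6, 4) = (2000) + (-1200) + (1080) + (-480) + (-216) + (-144) + (288) + (-64) = 1264.
Reducing mod 11: 1264 ≡ 10 (mod 11).
Since F(a, b, c) ≡ 10 ≠ 0 (mod 11), P does NOT lie on the curve.
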